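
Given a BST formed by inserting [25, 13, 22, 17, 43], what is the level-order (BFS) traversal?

Tree insertion order: [25, 13, 22, 17, 43]
Tree (level-order array): [25, 13, 43, None, 22, None, None, 17]
BFS from the root, enqueuing left then right child of each popped node:
  queue [25] -> pop 25, enqueue [13, 43], visited so far: [25]
  queue [13, 43] -> pop 13, enqueue [22], visited so far: [25, 13]
  queue [43, 22] -> pop 43, enqueue [none], visited so far: [25, 13, 43]
  queue [22] -> pop 22, enqueue [17], visited so far: [25, 13, 43, 22]
  queue [17] -> pop 17, enqueue [none], visited so far: [25, 13, 43, 22, 17]
Result: [25, 13, 43, 22, 17]


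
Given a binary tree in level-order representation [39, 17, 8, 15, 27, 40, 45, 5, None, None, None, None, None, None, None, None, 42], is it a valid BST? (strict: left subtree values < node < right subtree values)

Level-order array: [39, 17, 8, 15, 27, 40, 45, 5, None, None, None, None, None, None, None, None, 42]
Validate using subtree bounds (lo, hi): at each node, require lo < value < hi,
then recurse left with hi=value and right with lo=value.
Preorder trace (stopping at first violation):
  at node 39 with bounds (-inf, +inf): OK
  at node 17 with bounds (-inf, 39): OK
  at node 15 with bounds (-inf, 17): OK
  at node 5 with bounds (-inf, 15): OK
  at node 42 with bounds (5, 15): VIOLATION
Node 42 violates its bound: not (5 < 42 < 15).
Result: Not a valid BST


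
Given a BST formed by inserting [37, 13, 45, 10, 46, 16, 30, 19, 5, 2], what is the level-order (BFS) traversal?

Tree insertion order: [37, 13, 45, 10, 46, 16, 30, 19, 5, 2]
Tree (level-order array): [37, 13, 45, 10, 16, None, 46, 5, None, None, 30, None, None, 2, None, 19]
BFS from the root, enqueuing left then right child of each popped node:
  queue [37] -> pop 37, enqueue [13, 45], visited so far: [37]
  queue [13, 45] -> pop 13, enqueue [10, 16], visited so far: [37, 13]
  queue [45, 10, 16] -> pop 45, enqueue [46], visited so far: [37, 13, 45]
  queue [10, 16, 46] -> pop 10, enqueue [5], visited so far: [37, 13, 45, 10]
  queue [16, 46, 5] -> pop 16, enqueue [30], visited so far: [37, 13, 45, 10, 16]
  queue [46, 5, 30] -> pop 46, enqueue [none], visited so far: [37, 13, 45, 10, 16, 46]
  queue [5, 30] -> pop 5, enqueue [2], visited so far: [37, 13, 45, 10, 16, 46, 5]
  queue [30, 2] -> pop 30, enqueue [19], visited so far: [37, 13, 45, 10, 16, 46, 5, 30]
  queue [2, 19] -> pop 2, enqueue [none], visited so far: [37, 13, 45, 10, 16, 46, 5, 30, 2]
  queue [19] -> pop 19, enqueue [none], visited so far: [37, 13, 45, 10, 16, 46, 5, 30, 2, 19]
Result: [37, 13, 45, 10, 16, 46, 5, 30, 2, 19]


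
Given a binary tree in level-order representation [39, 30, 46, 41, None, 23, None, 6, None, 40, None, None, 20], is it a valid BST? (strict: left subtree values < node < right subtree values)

Level-order array: [39, 30, 46, 41, None, 23, None, 6, None, 40, None, None, 20]
Validate using subtree bounds (lo, hi): at each node, require lo < value < hi,
then recurse left with hi=value and right with lo=value.
Preorder trace (stopping at first violation):
  at node 39 with bounds (-inf, +inf): OK
  at node 30 with bounds (-inf, 39): OK
  at node 41 with bounds (-inf, 30): VIOLATION
Node 41 violates its bound: not (-inf < 41 < 30).
Result: Not a valid BST


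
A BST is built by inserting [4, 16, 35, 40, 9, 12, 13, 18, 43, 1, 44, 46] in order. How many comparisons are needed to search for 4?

Search path for 4: 4
Found: True
Comparisons: 1


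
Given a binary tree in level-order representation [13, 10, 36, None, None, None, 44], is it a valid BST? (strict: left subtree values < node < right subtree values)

Level-order array: [13, 10, 36, None, None, None, 44]
Validate using subtree bounds (lo, hi): at each node, require lo < value < hi,
then recurse left with hi=value and right with lo=value.
Preorder trace (stopping at first violation):
  at node 13 with bounds (-inf, +inf): OK
  at node 10 with bounds (-inf, 13): OK
  at node 36 with bounds (13, +inf): OK
  at node 44 with bounds (36, +inf): OK
No violation found at any node.
Result: Valid BST


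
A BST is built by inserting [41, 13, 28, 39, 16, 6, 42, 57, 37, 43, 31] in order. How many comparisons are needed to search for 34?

Search path for 34: 41 -> 13 -> 28 -> 39 -> 37 -> 31
Found: False
Comparisons: 6


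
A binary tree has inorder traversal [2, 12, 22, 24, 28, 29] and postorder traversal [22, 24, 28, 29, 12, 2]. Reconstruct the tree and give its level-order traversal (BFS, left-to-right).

Inorder:   [2, 12, 22, 24, 28, 29]
Postorder: [22, 24, 28, 29, 12, 2]
Algorithm: postorder visits root last, so walk postorder right-to-left;
each value is the root of the current inorder slice — split it at that
value, recurse on the right subtree first, then the left.
Recursive splits:
  root=2; inorder splits into left=[], right=[12, 22, 24, 28, 29]
  root=12; inorder splits into left=[], right=[22, 24, 28, 29]
  root=29; inorder splits into left=[22, 24, 28], right=[]
  root=28; inorder splits into left=[22, 24], right=[]
  root=24; inorder splits into left=[22], right=[]
  root=22; inorder splits into left=[], right=[]
Reconstructed level-order: [2, 12, 29, 28, 24, 22]


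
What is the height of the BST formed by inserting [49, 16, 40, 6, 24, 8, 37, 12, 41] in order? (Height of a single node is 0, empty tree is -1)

Insertion order: [49, 16, 40, 6, 24, 8, 37, 12, 41]
Tree (level-order array): [49, 16, None, 6, 40, None, 8, 24, 41, None, 12, None, 37]
Compute height bottom-up (empty subtree = -1):
  height(12) = 1 + max(-1, -1) = 0
  height(8) = 1 + max(-1, 0) = 1
  height(6) = 1 + max(-1, 1) = 2
  height(37) = 1 + max(-1, -1) = 0
  height(24) = 1 + max(-1, 0) = 1
  height(41) = 1 + max(-1, -1) = 0
  height(40) = 1 + max(1, 0) = 2
  height(16) = 1 + max(2, 2) = 3
  height(49) = 1 + max(3, -1) = 4
Height = 4


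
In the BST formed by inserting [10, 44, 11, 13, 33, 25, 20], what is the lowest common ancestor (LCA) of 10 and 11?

Tree insertion order: [10, 44, 11, 13, 33, 25, 20]
Tree (level-order array): [10, None, 44, 11, None, None, 13, None, 33, 25, None, 20]
In a BST, the LCA of p=10, q=11 is the first node v on the
root-to-leaf path with p <= v <= q (go left if both < v, right if both > v).
Walk from root:
  at 10: 10 <= 10 <= 11, this is the LCA
LCA = 10


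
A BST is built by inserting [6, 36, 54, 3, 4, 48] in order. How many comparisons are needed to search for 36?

Search path for 36: 6 -> 36
Found: True
Comparisons: 2


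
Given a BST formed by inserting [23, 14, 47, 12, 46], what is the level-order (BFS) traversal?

Tree insertion order: [23, 14, 47, 12, 46]
Tree (level-order array): [23, 14, 47, 12, None, 46]
BFS from the root, enqueuing left then right child of each popped node:
  queue [23] -> pop 23, enqueue [14, 47], visited so far: [23]
  queue [14, 47] -> pop 14, enqueue [12], visited so far: [23, 14]
  queue [47, 12] -> pop 47, enqueue [46], visited so far: [23, 14, 47]
  queue [12, 46] -> pop 12, enqueue [none], visited so far: [23, 14, 47, 12]
  queue [46] -> pop 46, enqueue [none], visited so far: [23, 14, 47, 12, 46]
Result: [23, 14, 47, 12, 46]


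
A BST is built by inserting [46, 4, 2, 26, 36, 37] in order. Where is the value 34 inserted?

Starting tree (level order): [46, 4, None, 2, 26, None, None, None, 36, None, 37]
Insertion path: 46 -> 4 -> 26 -> 36
Result: insert 34 as left child of 36
Final tree (level order): [46, 4, None, 2, 26, None, None, None, 36, 34, 37]


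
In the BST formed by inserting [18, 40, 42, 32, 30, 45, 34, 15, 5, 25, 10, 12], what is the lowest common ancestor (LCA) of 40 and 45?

Tree insertion order: [18, 40, 42, 32, 30, 45, 34, 15, 5, 25, 10, 12]
Tree (level-order array): [18, 15, 40, 5, None, 32, 42, None, 10, 30, 34, None, 45, None, 12, 25]
In a BST, the LCA of p=40, q=45 is the first node v on the
root-to-leaf path with p <= v <= q (go left if both < v, right if both > v).
Walk from root:
  at 18: both 40 and 45 > 18, go right
  at 40: 40 <= 40 <= 45, this is the LCA
LCA = 40


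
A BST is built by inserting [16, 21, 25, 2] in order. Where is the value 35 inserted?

Starting tree (level order): [16, 2, 21, None, None, None, 25]
Insertion path: 16 -> 21 -> 25
Result: insert 35 as right child of 25
Final tree (level order): [16, 2, 21, None, None, None, 25, None, 35]


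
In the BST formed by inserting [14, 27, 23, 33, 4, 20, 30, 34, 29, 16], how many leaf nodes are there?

Tree built from: [14, 27, 23, 33, 4, 20, 30, 34, 29, 16]
Tree (level-order array): [14, 4, 27, None, None, 23, 33, 20, None, 30, 34, 16, None, 29]
Rule: A leaf has 0 children.
Per-node child counts:
  node 14: 2 child(ren)
  node 4: 0 child(ren)
  node 27: 2 child(ren)
  node 23: 1 child(ren)
  node 20: 1 child(ren)
  node 16: 0 child(ren)
  node 33: 2 child(ren)
  node 30: 1 child(ren)
  node 29: 0 child(ren)
  node 34: 0 child(ren)
Matching nodes: [4, 16, 29, 34]
Count of leaf nodes: 4


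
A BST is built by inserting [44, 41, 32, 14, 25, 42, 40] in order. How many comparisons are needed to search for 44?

Search path for 44: 44
Found: True
Comparisons: 1


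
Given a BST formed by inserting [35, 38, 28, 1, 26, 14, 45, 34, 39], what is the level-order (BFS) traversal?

Tree insertion order: [35, 38, 28, 1, 26, 14, 45, 34, 39]
Tree (level-order array): [35, 28, 38, 1, 34, None, 45, None, 26, None, None, 39, None, 14]
BFS from the root, enqueuing left then right child of each popped node:
  queue [35] -> pop 35, enqueue [28, 38], visited so far: [35]
  queue [28, 38] -> pop 28, enqueue [1, 34], visited so far: [35, 28]
  queue [38, 1, 34] -> pop 38, enqueue [45], visited so far: [35, 28, 38]
  queue [1, 34, 45] -> pop 1, enqueue [26], visited so far: [35, 28, 38, 1]
  queue [34, 45, 26] -> pop 34, enqueue [none], visited so far: [35, 28, 38, 1, 34]
  queue [45, 26] -> pop 45, enqueue [39], visited so far: [35, 28, 38, 1, 34, 45]
  queue [26, 39] -> pop 26, enqueue [14], visited so far: [35, 28, 38, 1, 34, 45, 26]
  queue [39, 14] -> pop 39, enqueue [none], visited so far: [35, 28, 38, 1, 34, 45, 26, 39]
  queue [14] -> pop 14, enqueue [none], visited so far: [35, 28, 38, 1, 34, 45, 26, 39, 14]
Result: [35, 28, 38, 1, 34, 45, 26, 39, 14]


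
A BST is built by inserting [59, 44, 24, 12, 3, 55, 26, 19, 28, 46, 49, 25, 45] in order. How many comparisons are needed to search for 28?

Search path for 28: 59 -> 44 -> 24 -> 26 -> 28
Found: True
Comparisons: 5


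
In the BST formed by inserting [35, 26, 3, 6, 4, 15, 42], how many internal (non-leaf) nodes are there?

Tree built from: [35, 26, 3, 6, 4, 15, 42]
Tree (level-order array): [35, 26, 42, 3, None, None, None, None, 6, 4, 15]
Rule: An internal node has at least one child.
Per-node child counts:
  node 35: 2 child(ren)
  node 26: 1 child(ren)
  node 3: 1 child(ren)
  node 6: 2 child(ren)
  node 4: 0 child(ren)
  node 15: 0 child(ren)
  node 42: 0 child(ren)
Matching nodes: [35, 26, 3, 6]
Count of internal (non-leaf) nodes: 4


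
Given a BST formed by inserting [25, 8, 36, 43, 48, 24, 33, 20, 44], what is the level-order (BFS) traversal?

Tree insertion order: [25, 8, 36, 43, 48, 24, 33, 20, 44]
Tree (level-order array): [25, 8, 36, None, 24, 33, 43, 20, None, None, None, None, 48, None, None, 44]
BFS from the root, enqueuing left then right child of each popped node:
  queue [25] -> pop 25, enqueue [8, 36], visited so far: [25]
  queue [8, 36] -> pop 8, enqueue [24], visited so far: [25, 8]
  queue [36, 24] -> pop 36, enqueue [33, 43], visited so far: [25, 8, 36]
  queue [24, 33, 43] -> pop 24, enqueue [20], visited so far: [25, 8, 36, 24]
  queue [33, 43, 20] -> pop 33, enqueue [none], visited so far: [25, 8, 36, 24, 33]
  queue [43, 20] -> pop 43, enqueue [48], visited so far: [25, 8, 36, 24, 33, 43]
  queue [20, 48] -> pop 20, enqueue [none], visited so far: [25, 8, 36, 24, 33, 43, 20]
  queue [48] -> pop 48, enqueue [44], visited so far: [25, 8, 36, 24, 33, 43, 20, 48]
  queue [44] -> pop 44, enqueue [none], visited so far: [25, 8, 36, 24, 33, 43, 20, 48, 44]
Result: [25, 8, 36, 24, 33, 43, 20, 48, 44]


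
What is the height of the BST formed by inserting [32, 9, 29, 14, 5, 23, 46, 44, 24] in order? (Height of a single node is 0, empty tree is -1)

Insertion order: [32, 9, 29, 14, 5, 23, 46, 44, 24]
Tree (level-order array): [32, 9, 46, 5, 29, 44, None, None, None, 14, None, None, None, None, 23, None, 24]
Compute height bottom-up (empty subtree = -1):
  height(5) = 1 + max(-1, -1) = 0
  height(24) = 1 + max(-1, -1) = 0
  height(23) = 1 + max(-1, 0) = 1
  height(14) = 1 + max(-1, 1) = 2
  height(29) = 1 + max(2, -1) = 3
  height(9) = 1 + max(0, 3) = 4
  height(44) = 1 + max(-1, -1) = 0
  height(46) = 1 + max(0, -1) = 1
  height(32) = 1 + max(4, 1) = 5
Height = 5


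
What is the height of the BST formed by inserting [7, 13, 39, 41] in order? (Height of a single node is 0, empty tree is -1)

Insertion order: [7, 13, 39, 41]
Tree (level-order array): [7, None, 13, None, 39, None, 41]
Compute height bottom-up (empty subtree = -1):
  height(41) = 1 + max(-1, -1) = 0
  height(39) = 1 + max(-1, 0) = 1
  height(13) = 1 + max(-1, 1) = 2
  height(7) = 1 + max(-1, 2) = 3
Height = 3


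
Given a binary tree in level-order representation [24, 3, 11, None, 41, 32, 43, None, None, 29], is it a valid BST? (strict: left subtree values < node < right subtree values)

Level-order array: [24, 3, 11, None, 41, 32, 43, None, None, 29]
Validate using subtree bounds (lo, hi): at each node, require lo < value < hi,
then recurse left with hi=value and right with lo=value.
Preorder trace (stopping at first violation):
  at node 24 with bounds (-inf, +inf): OK
  at node 3 with bounds (-inf, 24): OK
  at node 41 with bounds (3, 24): VIOLATION
Node 41 violates its bound: not (3 < 41 < 24).
Result: Not a valid BST


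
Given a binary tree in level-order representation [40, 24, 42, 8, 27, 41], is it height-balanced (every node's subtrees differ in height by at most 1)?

Tree (level-order array): [40, 24, 42, 8, 27, 41]
Definition: a tree is height-balanced if, at every node, |h(left) - h(right)| <= 1 (empty subtree has height -1).
Bottom-up per-node check:
  node 8: h_left=-1, h_right=-1, diff=0 [OK], height=0
  node 27: h_left=-1, h_right=-1, diff=0 [OK], height=0
  node 24: h_left=0, h_right=0, diff=0 [OK], height=1
  node 41: h_left=-1, h_right=-1, diff=0 [OK], height=0
  node 42: h_left=0, h_right=-1, diff=1 [OK], height=1
  node 40: h_left=1, h_right=1, diff=0 [OK], height=2
All nodes satisfy the balance condition.
Result: Balanced


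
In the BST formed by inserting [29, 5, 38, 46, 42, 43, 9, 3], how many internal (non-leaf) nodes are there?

Tree built from: [29, 5, 38, 46, 42, 43, 9, 3]
Tree (level-order array): [29, 5, 38, 3, 9, None, 46, None, None, None, None, 42, None, None, 43]
Rule: An internal node has at least one child.
Per-node child counts:
  node 29: 2 child(ren)
  node 5: 2 child(ren)
  node 3: 0 child(ren)
  node 9: 0 child(ren)
  node 38: 1 child(ren)
  node 46: 1 child(ren)
  node 42: 1 child(ren)
  node 43: 0 child(ren)
Matching nodes: [29, 5, 38, 46, 42]
Count of internal (non-leaf) nodes: 5


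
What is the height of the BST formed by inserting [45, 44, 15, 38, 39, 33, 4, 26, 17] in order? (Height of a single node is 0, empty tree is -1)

Insertion order: [45, 44, 15, 38, 39, 33, 4, 26, 17]
Tree (level-order array): [45, 44, None, 15, None, 4, 38, None, None, 33, 39, 26, None, None, None, 17]
Compute height bottom-up (empty subtree = -1):
  height(4) = 1 + max(-1, -1) = 0
  height(17) = 1 + max(-1, -1) = 0
  height(26) = 1 + max(0, -1) = 1
  height(33) = 1 + max(1, -1) = 2
  height(39) = 1 + max(-1, -1) = 0
  height(38) = 1 + max(2, 0) = 3
  height(15) = 1 + max(0, 3) = 4
  height(44) = 1 + max(4, -1) = 5
  height(45) = 1 + max(5, -1) = 6
Height = 6


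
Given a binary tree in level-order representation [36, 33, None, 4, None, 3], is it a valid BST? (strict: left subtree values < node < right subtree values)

Level-order array: [36, 33, None, 4, None, 3]
Validate using subtree bounds (lo, hi): at each node, require lo < value < hi,
then recurse left with hi=value and right with lo=value.
Preorder trace (stopping at first violation):
  at node 36 with bounds (-inf, +inf): OK
  at node 33 with bounds (-inf, 36): OK
  at node 4 with bounds (-inf, 33): OK
  at node 3 with bounds (-inf, 4): OK
No violation found at any node.
Result: Valid BST


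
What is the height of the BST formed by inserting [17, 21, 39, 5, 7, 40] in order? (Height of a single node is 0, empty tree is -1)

Insertion order: [17, 21, 39, 5, 7, 40]
Tree (level-order array): [17, 5, 21, None, 7, None, 39, None, None, None, 40]
Compute height bottom-up (empty subtree = -1):
  height(7) = 1 + max(-1, -1) = 0
  height(5) = 1 + max(-1, 0) = 1
  height(40) = 1 + max(-1, -1) = 0
  height(39) = 1 + max(-1, 0) = 1
  height(21) = 1 + max(-1, 1) = 2
  height(17) = 1 + max(1, 2) = 3
Height = 3


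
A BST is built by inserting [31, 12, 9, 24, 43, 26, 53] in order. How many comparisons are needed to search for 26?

Search path for 26: 31 -> 12 -> 24 -> 26
Found: True
Comparisons: 4


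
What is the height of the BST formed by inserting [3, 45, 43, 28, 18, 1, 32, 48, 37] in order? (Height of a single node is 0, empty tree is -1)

Insertion order: [3, 45, 43, 28, 18, 1, 32, 48, 37]
Tree (level-order array): [3, 1, 45, None, None, 43, 48, 28, None, None, None, 18, 32, None, None, None, 37]
Compute height bottom-up (empty subtree = -1):
  height(1) = 1 + max(-1, -1) = 0
  height(18) = 1 + max(-1, -1) = 0
  height(37) = 1 + max(-1, -1) = 0
  height(32) = 1 + max(-1, 0) = 1
  height(28) = 1 + max(0, 1) = 2
  height(43) = 1 + max(2, -1) = 3
  height(48) = 1 + max(-1, -1) = 0
  height(45) = 1 + max(3, 0) = 4
  height(3) = 1 + max(0, 4) = 5
Height = 5


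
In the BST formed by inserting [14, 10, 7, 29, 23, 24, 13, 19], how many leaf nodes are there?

Tree built from: [14, 10, 7, 29, 23, 24, 13, 19]
Tree (level-order array): [14, 10, 29, 7, 13, 23, None, None, None, None, None, 19, 24]
Rule: A leaf has 0 children.
Per-node child counts:
  node 14: 2 child(ren)
  node 10: 2 child(ren)
  node 7: 0 child(ren)
  node 13: 0 child(ren)
  node 29: 1 child(ren)
  node 23: 2 child(ren)
  node 19: 0 child(ren)
  node 24: 0 child(ren)
Matching nodes: [7, 13, 19, 24]
Count of leaf nodes: 4


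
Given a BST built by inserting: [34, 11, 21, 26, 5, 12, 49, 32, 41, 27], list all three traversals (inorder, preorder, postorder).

Tree insertion order: [34, 11, 21, 26, 5, 12, 49, 32, 41, 27]
Tree (level-order array): [34, 11, 49, 5, 21, 41, None, None, None, 12, 26, None, None, None, None, None, 32, 27]
Inorder (L, root, R): [5, 11, 12, 21, 26, 27, 32, 34, 41, 49]
Preorder (root, L, R): [34, 11, 5, 21, 12, 26, 32, 27, 49, 41]
Postorder (L, R, root): [5, 12, 27, 32, 26, 21, 11, 41, 49, 34]


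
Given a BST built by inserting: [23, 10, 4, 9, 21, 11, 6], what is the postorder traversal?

Tree insertion order: [23, 10, 4, 9, 21, 11, 6]
Tree (level-order array): [23, 10, None, 4, 21, None, 9, 11, None, 6]
Postorder traversal: [6, 9, 4, 11, 21, 10, 23]


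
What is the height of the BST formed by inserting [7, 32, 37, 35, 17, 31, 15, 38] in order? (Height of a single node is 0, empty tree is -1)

Insertion order: [7, 32, 37, 35, 17, 31, 15, 38]
Tree (level-order array): [7, None, 32, 17, 37, 15, 31, 35, 38]
Compute height bottom-up (empty subtree = -1):
  height(15) = 1 + max(-1, -1) = 0
  height(31) = 1 + max(-1, -1) = 0
  height(17) = 1 + max(0, 0) = 1
  height(35) = 1 + max(-1, -1) = 0
  height(38) = 1 + max(-1, -1) = 0
  height(37) = 1 + max(0, 0) = 1
  height(32) = 1 + max(1, 1) = 2
  height(7) = 1 + max(-1, 2) = 3
Height = 3


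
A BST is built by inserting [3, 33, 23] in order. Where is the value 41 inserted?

Starting tree (level order): [3, None, 33, 23]
Insertion path: 3 -> 33
Result: insert 41 as right child of 33
Final tree (level order): [3, None, 33, 23, 41]


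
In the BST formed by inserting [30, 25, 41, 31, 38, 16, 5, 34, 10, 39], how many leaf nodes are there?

Tree built from: [30, 25, 41, 31, 38, 16, 5, 34, 10, 39]
Tree (level-order array): [30, 25, 41, 16, None, 31, None, 5, None, None, 38, None, 10, 34, 39]
Rule: A leaf has 0 children.
Per-node child counts:
  node 30: 2 child(ren)
  node 25: 1 child(ren)
  node 16: 1 child(ren)
  node 5: 1 child(ren)
  node 10: 0 child(ren)
  node 41: 1 child(ren)
  node 31: 1 child(ren)
  node 38: 2 child(ren)
  node 34: 0 child(ren)
  node 39: 0 child(ren)
Matching nodes: [10, 34, 39]
Count of leaf nodes: 3


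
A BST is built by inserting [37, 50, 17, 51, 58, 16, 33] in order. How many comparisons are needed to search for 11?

Search path for 11: 37 -> 17 -> 16
Found: False
Comparisons: 3


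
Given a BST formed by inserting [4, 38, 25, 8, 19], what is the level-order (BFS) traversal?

Tree insertion order: [4, 38, 25, 8, 19]
Tree (level-order array): [4, None, 38, 25, None, 8, None, None, 19]
BFS from the root, enqueuing left then right child of each popped node:
  queue [4] -> pop 4, enqueue [38], visited so far: [4]
  queue [38] -> pop 38, enqueue [25], visited so far: [4, 38]
  queue [25] -> pop 25, enqueue [8], visited so far: [4, 38, 25]
  queue [8] -> pop 8, enqueue [19], visited so far: [4, 38, 25, 8]
  queue [19] -> pop 19, enqueue [none], visited so far: [4, 38, 25, 8, 19]
Result: [4, 38, 25, 8, 19]


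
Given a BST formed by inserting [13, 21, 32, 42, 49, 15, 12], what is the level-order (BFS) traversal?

Tree insertion order: [13, 21, 32, 42, 49, 15, 12]
Tree (level-order array): [13, 12, 21, None, None, 15, 32, None, None, None, 42, None, 49]
BFS from the root, enqueuing left then right child of each popped node:
  queue [13] -> pop 13, enqueue [12, 21], visited so far: [13]
  queue [12, 21] -> pop 12, enqueue [none], visited so far: [13, 12]
  queue [21] -> pop 21, enqueue [15, 32], visited so far: [13, 12, 21]
  queue [15, 32] -> pop 15, enqueue [none], visited so far: [13, 12, 21, 15]
  queue [32] -> pop 32, enqueue [42], visited so far: [13, 12, 21, 15, 32]
  queue [42] -> pop 42, enqueue [49], visited so far: [13, 12, 21, 15, 32, 42]
  queue [49] -> pop 49, enqueue [none], visited so far: [13, 12, 21, 15, 32, 42, 49]
Result: [13, 12, 21, 15, 32, 42, 49]


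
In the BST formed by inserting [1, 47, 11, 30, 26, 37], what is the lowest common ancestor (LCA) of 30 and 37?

Tree insertion order: [1, 47, 11, 30, 26, 37]
Tree (level-order array): [1, None, 47, 11, None, None, 30, 26, 37]
In a BST, the LCA of p=30, q=37 is the first node v on the
root-to-leaf path with p <= v <= q (go left if both < v, right if both > v).
Walk from root:
  at 1: both 30 and 37 > 1, go right
  at 47: both 30 and 37 < 47, go left
  at 11: both 30 and 37 > 11, go right
  at 30: 30 <= 30 <= 37, this is the LCA
LCA = 30


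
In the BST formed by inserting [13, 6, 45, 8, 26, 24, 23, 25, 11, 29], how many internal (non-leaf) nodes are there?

Tree built from: [13, 6, 45, 8, 26, 24, 23, 25, 11, 29]
Tree (level-order array): [13, 6, 45, None, 8, 26, None, None, 11, 24, 29, None, None, 23, 25]
Rule: An internal node has at least one child.
Per-node child counts:
  node 13: 2 child(ren)
  node 6: 1 child(ren)
  node 8: 1 child(ren)
  node 11: 0 child(ren)
  node 45: 1 child(ren)
  node 26: 2 child(ren)
  node 24: 2 child(ren)
  node 23: 0 child(ren)
  node 25: 0 child(ren)
  node 29: 0 child(ren)
Matching nodes: [13, 6, 8, 45, 26, 24]
Count of internal (non-leaf) nodes: 6


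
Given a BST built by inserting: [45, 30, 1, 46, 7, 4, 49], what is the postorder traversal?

Tree insertion order: [45, 30, 1, 46, 7, 4, 49]
Tree (level-order array): [45, 30, 46, 1, None, None, 49, None, 7, None, None, 4]
Postorder traversal: [4, 7, 1, 30, 49, 46, 45]


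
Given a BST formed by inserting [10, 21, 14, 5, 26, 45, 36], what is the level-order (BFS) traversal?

Tree insertion order: [10, 21, 14, 5, 26, 45, 36]
Tree (level-order array): [10, 5, 21, None, None, 14, 26, None, None, None, 45, 36]
BFS from the root, enqueuing left then right child of each popped node:
  queue [10] -> pop 10, enqueue [5, 21], visited so far: [10]
  queue [5, 21] -> pop 5, enqueue [none], visited so far: [10, 5]
  queue [21] -> pop 21, enqueue [14, 26], visited so far: [10, 5, 21]
  queue [14, 26] -> pop 14, enqueue [none], visited so far: [10, 5, 21, 14]
  queue [26] -> pop 26, enqueue [45], visited so far: [10, 5, 21, 14, 26]
  queue [45] -> pop 45, enqueue [36], visited so far: [10, 5, 21, 14, 26, 45]
  queue [36] -> pop 36, enqueue [none], visited so far: [10, 5, 21, 14, 26, 45, 36]
Result: [10, 5, 21, 14, 26, 45, 36]


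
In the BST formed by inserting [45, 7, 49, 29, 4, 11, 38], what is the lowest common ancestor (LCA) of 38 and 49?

Tree insertion order: [45, 7, 49, 29, 4, 11, 38]
Tree (level-order array): [45, 7, 49, 4, 29, None, None, None, None, 11, 38]
In a BST, the LCA of p=38, q=49 is the first node v on the
root-to-leaf path with p <= v <= q (go left if both < v, right if both > v).
Walk from root:
  at 45: 38 <= 45 <= 49, this is the LCA
LCA = 45


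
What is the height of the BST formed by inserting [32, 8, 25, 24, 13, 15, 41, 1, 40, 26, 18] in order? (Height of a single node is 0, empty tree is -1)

Insertion order: [32, 8, 25, 24, 13, 15, 41, 1, 40, 26, 18]
Tree (level-order array): [32, 8, 41, 1, 25, 40, None, None, None, 24, 26, None, None, 13, None, None, None, None, 15, None, 18]
Compute height bottom-up (empty subtree = -1):
  height(1) = 1 + max(-1, -1) = 0
  height(18) = 1 + max(-1, -1) = 0
  height(15) = 1 + max(-1, 0) = 1
  height(13) = 1 + max(-1, 1) = 2
  height(24) = 1 + max(2, -1) = 3
  height(26) = 1 + max(-1, -1) = 0
  height(25) = 1 + max(3, 0) = 4
  height(8) = 1 + max(0, 4) = 5
  height(40) = 1 + max(-1, -1) = 0
  height(41) = 1 + max(0, -1) = 1
  height(32) = 1 + max(5, 1) = 6
Height = 6


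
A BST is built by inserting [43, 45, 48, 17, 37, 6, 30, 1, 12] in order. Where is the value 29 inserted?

Starting tree (level order): [43, 17, 45, 6, 37, None, 48, 1, 12, 30]
Insertion path: 43 -> 17 -> 37 -> 30
Result: insert 29 as left child of 30
Final tree (level order): [43, 17, 45, 6, 37, None, 48, 1, 12, 30, None, None, None, None, None, None, None, 29]


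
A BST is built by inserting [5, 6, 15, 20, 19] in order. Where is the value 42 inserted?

Starting tree (level order): [5, None, 6, None, 15, None, 20, 19]
Insertion path: 5 -> 6 -> 15 -> 20
Result: insert 42 as right child of 20
Final tree (level order): [5, None, 6, None, 15, None, 20, 19, 42]


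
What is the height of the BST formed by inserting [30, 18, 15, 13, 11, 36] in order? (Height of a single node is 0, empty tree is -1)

Insertion order: [30, 18, 15, 13, 11, 36]
Tree (level-order array): [30, 18, 36, 15, None, None, None, 13, None, 11]
Compute height bottom-up (empty subtree = -1):
  height(11) = 1 + max(-1, -1) = 0
  height(13) = 1 + max(0, -1) = 1
  height(15) = 1 + max(1, -1) = 2
  height(18) = 1 + max(2, -1) = 3
  height(36) = 1 + max(-1, -1) = 0
  height(30) = 1 + max(3, 0) = 4
Height = 4


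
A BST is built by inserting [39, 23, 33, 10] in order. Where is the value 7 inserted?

Starting tree (level order): [39, 23, None, 10, 33]
Insertion path: 39 -> 23 -> 10
Result: insert 7 as left child of 10
Final tree (level order): [39, 23, None, 10, 33, 7]


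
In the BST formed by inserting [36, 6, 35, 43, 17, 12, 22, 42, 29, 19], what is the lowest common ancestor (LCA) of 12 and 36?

Tree insertion order: [36, 6, 35, 43, 17, 12, 22, 42, 29, 19]
Tree (level-order array): [36, 6, 43, None, 35, 42, None, 17, None, None, None, 12, 22, None, None, 19, 29]
In a BST, the LCA of p=12, q=36 is the first node v on the
root-to-leaf path with p <= v <= q (go left if both < v, right if both > v).
Walk from root:
  at 36: 12 <= 36 <= 36, this is the LCA
LCA = 36


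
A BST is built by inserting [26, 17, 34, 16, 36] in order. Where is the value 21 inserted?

Starting tree (level order): [26, 17, 34, 16, None, None, 36]
Insertion path: 26 -> 17
Result: insert 21 as right child of 17
Final tree (level order): [26, 17, 34, 16, 21, None, 36]


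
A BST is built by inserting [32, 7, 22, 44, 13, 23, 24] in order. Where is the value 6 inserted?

Starting tree (level order): [32, 7, 44, None, 22, None, None, 13, 23, None, None, None, 24]
Insertion path: 32 -> 7
Result: insert 6 as left child of 7
Final tree (level order): [32, 7, 44, 6, 22, None, None, None, None, 13, 23, None, None, None, 24]


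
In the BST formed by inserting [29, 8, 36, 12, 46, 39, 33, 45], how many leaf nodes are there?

Tree built from: [29, 8, 36, 12, 46, 39, 33, 45]
Tree (level-order array): [29, 8, 36, None, 12, 33, 46, None, None, None, None, 39, None, None, 45]
Rule: A leaf has 0 children.
Per-node child counts:
  node 29: 2 child(ren)
  node 8: 1 child(ren)
  node 12: 0 child(ren)
  node 36: 2 child(ren)
  node 33: 0 child(ren)
  node 46: 1 child(ren)
  node 39: 1 child(ren)
  node 45: 0 child(ren)
Matching nodes: [12, 33, 45]
Count of leaf nodes: 3


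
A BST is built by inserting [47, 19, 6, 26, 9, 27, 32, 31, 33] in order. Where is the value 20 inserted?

Starting tree (level order): [47, 19, None, 6, 26, None, 9, None, 27, None, None, None, 32, 31, 33]
Insertion path: 47 -> 19 -> 26
Result: insert 20 as left child of 26
Final tree (level order): [47, 19, None, 6, 26, None, 9, 20, 27, None, None, None, None, None, 32, 31, 33]


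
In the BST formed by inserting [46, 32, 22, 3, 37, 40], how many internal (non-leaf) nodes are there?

Tree built from: [46, 32, 22, 3, 37, 40]
Tree (level-order array): [46, 32, None, 22, 37, 3, None, None, 40]
Rule: An internal node has at least one child.
Per-node child counts:
  node 46: 1 child(ren)
  node 32: 2 child(ren)
  node 22: 1 child(ren)
  node 3: 0 child(ren)
  node 37: 1 child(ren)
  node 40: 0 child(ren)
Matching nodes: [46, 32, 22, 37]
Count of internal (non-leaf) nodes: 4


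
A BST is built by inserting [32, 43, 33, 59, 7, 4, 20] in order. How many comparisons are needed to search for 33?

Search path for 33: 32 -> 43 -> 33
Found: True
Comparisons: 3


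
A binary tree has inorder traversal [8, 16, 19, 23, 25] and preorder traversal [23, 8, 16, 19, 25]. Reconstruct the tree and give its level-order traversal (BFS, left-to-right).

Inorder:  [8, 16, 19, 23, 25]
Preorder: [23, 8, 16, 19, 25]
Algorithm: preorder visits root first, so consume preorder in order;
for each root, split the current inorder slice at that value into
left-subtree inorder and right-subtree inorder, then recurse.
Recursive splits:
  root=23; inorder splits into left=[8, 16, 19], right=[25]
  root=8; inorder splits into left=[], right=[16, 19]
  root=16; inorder splits into left=[], right=[19]
  root=19; inorder splits into left=[], right=[]
  root=25; inorder splits into left=[], right=[]
Reconstructed level-order: [23, 8, 25, 16, 19]


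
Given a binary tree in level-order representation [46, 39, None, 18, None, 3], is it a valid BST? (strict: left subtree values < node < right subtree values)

Level-order array: [46, 39, None, 18, None, 3]
Validate using subtree bounds (lo, hi): at each node, require lo < value < hi,
then recurse left with hi=value and right with lo=value.
Preorder trace (stopping at first violation):
  at node 46 with bounds (-inf, +inf): OK
  at node 39 with bounds (-inf, 46): OK
  at node 18 with bounds (-inf, 39): OK
  at node 3 with bounds (-inf, 18): OK
No violation found at any node.
Result: Valid BST


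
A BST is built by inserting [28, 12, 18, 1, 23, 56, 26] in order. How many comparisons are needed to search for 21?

Search path for 21: 28 -> 12 -> 18 -> 23
Found: False
Comparisons: 4


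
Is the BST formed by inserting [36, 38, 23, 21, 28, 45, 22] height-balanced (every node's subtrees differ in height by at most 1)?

Tree (level-order array): [36, 23, 38, 21, 28, None, 45, None, 22]
Definition: a tree is height-balanced if, at every node, |h(left) - h(right)| <= 1 (empty subtree has height -1).
Bottom-up per-node check:
  node 22: h_left=-1, h_right=-1, diff=0 [OK], height=0
  node 21: h_left=-1, h_right=0, diff=1 [OK], height=1
  node 28: h_left=-1, h_right=-1, diff=0 [OK], height=0
  node 23: h_left=1, h_right=0, diff=1 [OK], height=2
  node 45: h_left=-1, h_right=-1, diff=0 [OK], height=0
  node 38: h_left=-1, h_right=0, diff=1 [OK], height=1
  node 36: h_left=2, h_right=1, diff=1 [OK], height=3
All nodes satisfy the balance condition.
Result: Balanced


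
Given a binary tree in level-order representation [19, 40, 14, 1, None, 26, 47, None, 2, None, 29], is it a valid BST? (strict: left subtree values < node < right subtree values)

Level-order array: [19, 40, 14, 1, None, 26, 47, None, 2, None, 29]
Validate using subtree bounds (lo, hi): at each node, require lo < value < hi,
then recurse left with hi=value and right with lo=value.
Preorder trace (stopping at first violation):
  at node 19 with bounds (-inf, +inf): OK
  at node 40 with bounds (-inf, 19): VIOLATION
Node 40 violates its bound: not (-inf < 40 < 19).
Result: Not a valid BST


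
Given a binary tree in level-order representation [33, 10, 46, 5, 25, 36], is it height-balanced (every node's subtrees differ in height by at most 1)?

Tree (level-order array): [33, 10, 46, 5, 25, 36]
Definition: a tree is height-balanced if, at every node, |h(left) - h(right)| <= 1 (empty subtree has height -1).
Bottom-up per-node check:
  node 5: h_left=-1, h_right=-1, diff=0 [OK], height=0
  node 25: h_left=-1, h_right=-1, diff=0 [OK], height=0
  node 10: h_left=0, h_right=0, diff=0 [OK], height=1
  node 36: h_left=-1, h_right=-1, diff=0 [OK], height=0
  node 46: h_left=0, h_right=-1, diff=1 [OK], height=1
  node 33: h_left=1, h_right=1, diff=0 [OK], height=2
All nodes satisfy the balance condition.
Result: Balanced


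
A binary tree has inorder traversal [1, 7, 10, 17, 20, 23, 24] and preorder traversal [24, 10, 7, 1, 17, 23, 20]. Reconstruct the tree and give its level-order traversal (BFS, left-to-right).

Inorder:  [1, 7, 10, 17, 20, 23, 24]
Preorder: [24, 10, 7, 1, 17, 23, 20]
Algorithm: preorder visits root first, so consume preorder in order;
for each root, split the current inorder slice at that value into
left-subtree inorder and right-subtree inorder, then recurse.
Recursive splits:
  root=24; inorder splits into left=[1, 7, 10, 17, 20, 23], right=[]
  root=10; inorder splits into left=[1, 7], right=[17, 20, 23]
  root=7; inorder splits into left=[1], right=[]
  root=1; inorder splits into left=[], right=[]
  root=17; inorder splits into left=[], right=[20, 23]
  root=23; inorder splits into left=[20], right=[]
  root=20; inorder splits into left=[], right=[]
Reconstructed level-order: [24, 10, 7, 17, 1, 23, 20]


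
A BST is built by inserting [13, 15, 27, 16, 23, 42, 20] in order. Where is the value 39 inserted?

Starting tree (level order): [13, None, 15, None, 27, 16, 42, None, 23, None, None, 20]
Insertion path: 13 -> 15 -> 27 -> 42
Result: insert 39 as left child of 42
Final tree (level order): [13, None, 15, None, 27, 16, 42, None, 23, 39, None, 20]


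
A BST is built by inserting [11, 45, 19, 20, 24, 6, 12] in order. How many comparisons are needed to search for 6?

Search path for 6: 11 -> 6
Found: True
Comparisons: 2


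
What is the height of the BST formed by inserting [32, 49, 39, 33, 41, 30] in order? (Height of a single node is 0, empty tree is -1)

Insertion order: [32, 49, 39, 33, 41, 30]
Tree (level-order array): [32, 30, 49, None, None, 39, None, 33, 41]
Compute height bottom-up (empty subtree = -1):
  height(30) = 1 + max(-1, -1) = 0
  height(33) = 1 + max(-1, -1) = 0
  height(41) = 1 + max(-1, -1) = 0
  height(39) = 1 + max(0, 0) = 1
  height(49) = 1 + max(1, -1) = 2
  height(32) = 1 + max(0, 2) = 3
Height = 3


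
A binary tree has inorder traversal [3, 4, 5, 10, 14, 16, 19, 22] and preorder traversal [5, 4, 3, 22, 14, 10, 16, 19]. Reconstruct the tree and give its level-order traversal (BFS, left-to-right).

Inorder:  [3, 4, 5, 10, 14, 16, 19, 22]
Preorder: [5, 4, 3, 22, 14, 10, 16, 19]
Algorithm: preorder visits root first, so consume preorder in order;
for each root, split the current inorder slice at that value into
left-subtree inorder and right-subtree inorder, then recurse.
Recursive splits:
  root=5; inorder splits into left=[3, 4], right=[10, 14, 16, 19, 22]
  root=4; inorder splits into left=[3], right=[]
  root=3; inorder splits into left=[], right=[]
  root=22; inorder splits into left=[10, 14, 16, 19], right=[]
  root=14; inorder splits into left=[10], right=[16, 19]
  root=10; inorder splits into left=[], right=[]
  root=16; inorder splits into left=[], right=[19]
  root=19; inorder splits into left=[], right=[]
Reconstructed level-order: [5, 4, 22, 3, 14, 10, 16, 19]


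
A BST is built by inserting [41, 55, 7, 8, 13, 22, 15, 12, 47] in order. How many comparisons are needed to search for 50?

Search path for 50: 41 -> 55 -> 47
Found: False
Comparisons: 3


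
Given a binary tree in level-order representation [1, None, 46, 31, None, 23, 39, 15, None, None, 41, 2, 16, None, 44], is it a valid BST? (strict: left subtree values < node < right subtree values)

Level-order array: [1, None, 46, 31, None, 23, 39, 15, None, None, 41, 2, 16, None, 44]
Validate using subtree bounds (lo, hi): at each node, require lo < value < hi,
then recurse left with hi=value and right with lo=value.
Preorder trace (stopping at first violation):
  at node 1 with bounds (-inf, +inf): OK
  at node 46 with bounds (1, +inf): OK
  at node 31 with bounds (1, 46): OK
  at node 23 with bounds (1, 31): OK
  at node 15 with bounds (1, 23): OK
  at node 2 with bounds (1, 15): OK
  at node 16 with bounds (15, 23): OK
  at node 39 with bounds (31, 46): OK
  at node 41 with bounds (39, 46): OK
  at node 44 with bounds (41, 46): OK
No violation found at any node.
Result: Valid BST


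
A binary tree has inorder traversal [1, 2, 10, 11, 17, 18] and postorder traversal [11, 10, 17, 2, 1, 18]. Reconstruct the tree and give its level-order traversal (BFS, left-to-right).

Inorder:   [1, 2, 10, 11, 17, 18]
Postorder: [11, 10, 17, 2, 1, 18]
Algorithm: postorder visits root last, so walk postorder right-to-left;
each value is the root of the current inorder slice — split it at that
value, recurse on the right subtree first, then the left.
Recursive splits:
  root=18; inorder splits into left=[1, 2, 10, 11, 17], right=[]
  root=1; inorder splits into left=[], right=[2, 10, 11, 17]
  root=2; inorder splits into left=[], right=[10, 11, 17]
  root=17; inorder splits into left=[10, 11], right=[]
  root=10; inorder splits into left=[], right=[11]
  root=11; inorder splits into left=[], right=[]
Reconstructed level-order: [18, 1, 2, 17, 10, 11]


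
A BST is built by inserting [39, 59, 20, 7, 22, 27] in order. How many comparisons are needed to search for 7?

Search path for 7: 39 -> 20 -> 7
Found: True
Comparisons: 3


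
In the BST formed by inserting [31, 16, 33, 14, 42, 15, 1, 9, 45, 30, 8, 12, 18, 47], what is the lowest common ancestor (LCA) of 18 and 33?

Tree insertion order: [31, 16, 33, 14, 42, 15, 1, 9, 45, 30, 8, 12, 18, 47]
Tree (level-order array): [31, 16, 33, 14, 30, None, 42, 1, 15, 18, None, None, 45, None, 9, None, None, None, None, None, 47, 8, 12]
In a BST, the LCA of p=18, q=33 is the first node v on the
root-to-leaf path with p <= v <= q (go left if both < v, right if both > v).
Walk from root:
  at 31: 18 <= 31 <= 33, this is the LCA
LCA = 31


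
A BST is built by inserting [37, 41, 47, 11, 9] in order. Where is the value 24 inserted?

Starting tree (level order): [37, 11, 41, 9, None, None, 47]
Insertion path: 37 -> 11
Result: insert 24 as right child of 11
Final tree (level order): [37, 11, 41, 9, 24, None, 47]


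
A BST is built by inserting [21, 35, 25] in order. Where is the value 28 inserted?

Starting tree (level order): [21, None, 35, 25]
Insertion path: 21 -> 35 -> 25
Result: insert 28 as right child of 25
Final tree (level order): [21, None, 35, 25, None, None, 28]


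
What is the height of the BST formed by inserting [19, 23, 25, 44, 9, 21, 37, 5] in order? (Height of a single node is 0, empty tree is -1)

Insertion order: [19, 23, 25, 44, 9, 21, 37, 5]
Tree (level-order array): [19, 9, 23, 5, None, 21, 25, None, None, None, None, None, 44, 37]
Compute height bottom-up (empty subtree = -1):
  height(5) = 1 + max(-1, -1) = 0
  height(9) = 1 + max(0, -1) = 1
  height(21) = 1 + max(-1, -1) = 0
  height(37) = 1 + max(-1, -1) = 0
  height(44) = 1 + max(0, -1) = 1
  height(25) = 1 + max(-1, 1) = 2
  height(23) = 1 + max(0, 2) = 3
  height(19) = 1 + max(1, 3) = 4
Height = 4
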